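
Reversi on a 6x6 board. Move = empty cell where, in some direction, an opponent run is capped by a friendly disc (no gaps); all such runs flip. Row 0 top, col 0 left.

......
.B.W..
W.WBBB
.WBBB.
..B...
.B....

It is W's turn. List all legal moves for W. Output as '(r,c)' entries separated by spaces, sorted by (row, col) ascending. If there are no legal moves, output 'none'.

(0,0): flips 1 -> legal
(0,1): no bracket -> illegal
(0,2): flips 1 -> legal
(1,0): no bracket -> illegal
(1,2): no bracket -> illegal
(1,4): no bracket -> illegal
(1,5): no bracket -> illegal
(2,1): no bracket -> illegal
(3,5): flips 4 -> legal
(4,0): no bracket -> illegal
(4,1): no bracket -> illegal
(4,3): flips 2 -> legal
(4,4): flips 1 -> legal
(4,5): no bracket -> illegal
(5,0): no bracket -> illegal
(5,2): flips 2 -> legal
(5,3): flips 1 -> legal

Answer: (0,0) (0,2) (3,5) (4,3) (4,4) (5,2) (5,3)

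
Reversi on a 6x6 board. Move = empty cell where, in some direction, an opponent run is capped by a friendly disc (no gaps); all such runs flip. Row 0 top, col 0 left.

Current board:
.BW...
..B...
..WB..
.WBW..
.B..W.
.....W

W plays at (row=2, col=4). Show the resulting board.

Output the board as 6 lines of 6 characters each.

Place W at (2,4); scan 8 dirs for brackets.
Dir NW: first cell '.' (not opp) -> no flip
Dir N: first cell '.' (not opp) -> no flip
Dir NE: first cell '.' (not opp) -> no flip
Dir W: opp run (2,3) capped by W -> flip
Dir E: first cell '.' (not opp) -> no flip
Dir SW: first cell 'W' (not opp) -> no flip
Dir S: first cell '.' (not opp) -> no flip
Dir SE: first cell '.' (not opp) -> no flip
All flips: (2,3)

Answer: .BW...
..B...
..WWW.
.WBW..
.B..W.
.....W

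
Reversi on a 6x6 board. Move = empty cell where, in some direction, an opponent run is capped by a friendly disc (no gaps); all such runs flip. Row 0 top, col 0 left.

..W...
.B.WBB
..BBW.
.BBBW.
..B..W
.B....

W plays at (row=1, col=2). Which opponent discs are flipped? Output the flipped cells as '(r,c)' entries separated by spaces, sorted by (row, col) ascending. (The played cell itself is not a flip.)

Dir NW: first cell '.' (not opp) -> no flip
Dir N: first cell 'W' (not opp) -> no flip
Dir NE: first cell '.' (not opp) -> no flip
Dir W: opp run (1,1), next='.' -> no flip
Dir E: first cell 'W' (not opp) -> no flip
Dir SW: first cell '.' (not opp) -> no flip
Dir S: opp run (2,2) (3,2) (4,2), next='.' -> no flip
Dir SE: opp run (2,3) capped by W -> flip

Answer: (2,3)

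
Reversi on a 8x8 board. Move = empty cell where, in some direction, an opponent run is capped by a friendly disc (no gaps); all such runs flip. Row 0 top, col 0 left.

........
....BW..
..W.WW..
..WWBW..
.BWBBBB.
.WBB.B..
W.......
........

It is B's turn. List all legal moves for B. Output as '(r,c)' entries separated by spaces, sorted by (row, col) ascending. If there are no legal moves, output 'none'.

(0,4): no bracket -> illegal
(0,5): flips 3 -> legal
(0,6): no bracket -> illegal
(1,1): flips 2 -> legal
(1,2): flips 3 -> legal
(1,3): flips 2 -> legal
(1,6): flips 2 -> legal
(2,1): flips 1 -> legal
(2,3): flips 2 -> legal
(2,6): flips 1 -> legal
(3,1): flips 3 -> legal
(3,6): flips 2 -> legal
(4,0): no bracket -> illegal
(5,0): flips 1 -> legal
(6,1): flips 1 -> legal
(6,2): no bracket -> illegal
(7,0): no bracket -> illegal
(7,1): no bracket -> illegal

Answer: (0,5) (1,1) (1,2) (1,3) (1,6) (2,1) (2,3) (2,6) (3,1) (3,6) (5,0) (6,1)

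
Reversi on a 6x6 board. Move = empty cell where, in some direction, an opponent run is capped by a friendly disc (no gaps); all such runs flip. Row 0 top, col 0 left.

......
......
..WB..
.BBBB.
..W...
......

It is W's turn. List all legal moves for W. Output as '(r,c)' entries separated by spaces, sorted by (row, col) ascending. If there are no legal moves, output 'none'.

Answer: (2,0) (2,4) (4,0) (4,4)

Derivation:
(1,2): no bracket -> illegal
(1,3): no bracket -> illegal
(1,4): no bracket -> illegal
(2,0): flips 1 -> legal
(2,1): no bracket -> illegal
(2,4): flips 2 -> legal
(2,5): no bracket -> illegal
(3,0): no bracket -> illegal
(3,5): no bracket -> illegal
(4,0): flips 1 -> legal
(4,1): no bracket -> illegal
(4,3): no bracket -> illegal
(4,4): flips 1 -> legal
(4,5): no bracket -> illegal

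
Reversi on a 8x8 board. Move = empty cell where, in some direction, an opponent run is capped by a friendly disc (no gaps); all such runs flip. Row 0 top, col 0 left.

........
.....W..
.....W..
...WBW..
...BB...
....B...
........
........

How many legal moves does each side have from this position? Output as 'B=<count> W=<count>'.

Answer: B=6 W=3

Derivation:
-- B to move --
(0,4): no bracket -> illegal
(0,5): no bracket -> illegal
(0,6): no bracket -> illegal
(1,4): no bracket -> illegal
(1,6): flips 1 -> legal
(2,2): flips 1 -> legal
(2,3): flips 1 -> legal
(2,4): no bracket -> illegal
(2,6): flips 1 -> legal
(3,2): flips 1 -> legal
(3,6): flips 1 -> legal
(4,2): no bracket -> illegal
(4,5): no bracket -> illegal
(4,6): no bracket -> illegal
B mobility = 6
-- W to move --
(2,3): no bracket -> illegal
(2,4): no bracket -> illegal
(3,2): no bracket -> illegal
(4,2): no bracket -> illegal
(4,5): no bracket -> illegal
(5,2): flips 2 -> legal
(5,3): flips 2 -> legal
(5,5): flips 1 -> legal
(6,3): no bracket -> illegal
(6,4): no bracket -> illegal
(6,5): no bracket -> illegal
W mobility = 3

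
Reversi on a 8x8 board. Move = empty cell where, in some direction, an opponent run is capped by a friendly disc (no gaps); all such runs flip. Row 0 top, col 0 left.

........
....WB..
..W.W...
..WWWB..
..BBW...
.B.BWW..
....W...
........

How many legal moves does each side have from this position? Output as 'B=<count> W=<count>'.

Answer: B=10 W=11

Derivation:
-- B to move --
(0,3): no bracket -> illegal
(0,4): no bracket -> illegal
(0,5): no bracket -> illegal
(1,1): no bracket -> illegal
(1,2): flips 2 -> legal
(1,3): flips 2 -> legal
(2,1): flips 1 -> legal
(2,3): flips 1 -> legal
(2,5): flips 1 -> legal
(3,1): flips 3 -> legal
(4,1): no bracket -> illegal
(4,5): flips 1 -> legal
(4,6): no bracket -> illegal
(5,6): flips 2 -> legal
(6,3): no bracket -> illegal
(6,5): flips 1 -> legal
(6,6): no bracket -> illegal
(7,3): no bracket -> illegal
(7,4): no bracket -> illegal
(7,5): flips 1 -> legal
B mobility = 10
-- W to move --
(0,4): no bracket -> illegal
(0,5): no bracket -> illegal
(0,6): flips 1 -> legal
(1,6): flips 1 -> legal
(2,5): no bracket -> illegal
(2,6): flips 1 -> legal
(3,1): flips 2 -> legal
(3,6): flips 1 -> legal
(4,0): no bracket -> illegal
(4,1): flips 2 -> legal
(4,5): no bracket -> illegal
(4,6): flips 1 -> legal
(5,0): no bracket -> illegal
(5,2): flips 3 -> legal
(6,0): flips 2 -> legal
(6,1): no bracket -> illegal
(6,2): flips 1 -> legal
(6,3): flips 2 -> legal
W mobility = 11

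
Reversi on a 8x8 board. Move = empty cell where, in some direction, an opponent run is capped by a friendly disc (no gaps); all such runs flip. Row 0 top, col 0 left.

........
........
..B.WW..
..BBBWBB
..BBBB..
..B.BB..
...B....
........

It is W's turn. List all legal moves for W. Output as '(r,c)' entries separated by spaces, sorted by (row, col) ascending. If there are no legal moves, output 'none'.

Answer: (3,1) (4,7) (5,1) (5,3) (6,1) (6,4) (6,5)

Derivation:
(1,1): no bracket -> illegal
(1,2): no bracket -> illegal
(1,3): no bracket -> illegal
(2,1): no bracket -> illegal
(2,3): no bracket -> illegal
(2,6): no bracket -> illegal
(2,7): no bracket -> illegal
(3,1): flips 3 -> legal
(4,1): no bracket -> illegal
(4,6): no bracket -> illegal
(4,7): flips 1 -> legal
(5,1): flips 2 -> legal
(5,3): flips 1 -> legal
(5,6): no bracket -> illegal
(6,1): flips 3 -> legal
(6,2): no bracket -> illegal
(6,4): flips 3 -> legal
(6,5): flips 2 -> legal
(6,6): no bracket -> illegal
(7,2): no bracket -> illegal
(7,3): no bracket -> illegal
(7,4): no bracket -> illegal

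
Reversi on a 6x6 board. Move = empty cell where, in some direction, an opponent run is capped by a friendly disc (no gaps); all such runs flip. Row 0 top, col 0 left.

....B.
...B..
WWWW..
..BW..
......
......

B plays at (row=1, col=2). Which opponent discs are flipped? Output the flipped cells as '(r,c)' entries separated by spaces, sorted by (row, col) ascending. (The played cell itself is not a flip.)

Answer: (2,2)

Derivation:
Dir NW: first cell '.' (not opp) -> no flip
Dir N: first cell '.' (not opp) -> no flip
Dir NE: first cell '.' (not opp) -> no flip
Dir W: first cell '.' (not opp) -> no flip
Dir E: first cell 'B' (not opp) -> no flip
Dir SW: opp run (2,1), next='.' -> no flip
Dir S: opp run (2,2) capped by B -> flip
Dir SE: opp run (2,3), next='.' -> no flip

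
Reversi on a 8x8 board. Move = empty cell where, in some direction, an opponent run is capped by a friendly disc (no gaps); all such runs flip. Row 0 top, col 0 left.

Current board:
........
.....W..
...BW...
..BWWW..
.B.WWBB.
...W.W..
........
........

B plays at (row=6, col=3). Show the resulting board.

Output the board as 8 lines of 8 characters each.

Answer: ........
.....W..
...BW...
..BBWW..
.B.BWBB.
...B.W..
...B....
........

Derivation:
Place B at (6,3); scan 8 dirs for brackets.
Dir NW: first cell '.' (not opp) -> no flip
Dir N: opp run (5,3) (4,3) (3,3) capped by B -> flip
Dir NE: first cell '.' (not opp) -> no flip
Dir W: first cell '.' (not opp) -> no flip
Dir E: first cell '.' (not opp) -> no flip
Dir SW: first cell '.' (not opp) -> no flip
Dir S: first cell '.' (not opp) -> no flip
Dir SE: first cell '.' (not opp) -> no flip
All flips: (3,3) (4,3) (5,3)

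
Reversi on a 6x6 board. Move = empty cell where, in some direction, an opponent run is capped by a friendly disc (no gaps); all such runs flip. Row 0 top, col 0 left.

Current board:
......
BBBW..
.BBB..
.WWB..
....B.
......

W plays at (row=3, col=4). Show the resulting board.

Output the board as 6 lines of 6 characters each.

Answer: ......
BBBW..
.BBB..
.WWWW.
....B.
......

Derivation:
Place W at (3,4); scan 8 dirs for brackets.
Dir NW: opp run (2,3) (1,2), next='.' -> no flip
Dir N: first cell '.' (not opp) -> no flip
Dir NE: first cell '.' (not opp) -> no flip
Dir W: opp run (3,3) capped by W -> flip
Dir E: first cell '.' (not opp) -> no flip
Dir SW: first cell '.' (not opp) -> no flip
Dir S: opp run (4,4), next='.' -> no flip
Dir SE: first cell '.' (not opp) -> no flip
All flips: (3,3)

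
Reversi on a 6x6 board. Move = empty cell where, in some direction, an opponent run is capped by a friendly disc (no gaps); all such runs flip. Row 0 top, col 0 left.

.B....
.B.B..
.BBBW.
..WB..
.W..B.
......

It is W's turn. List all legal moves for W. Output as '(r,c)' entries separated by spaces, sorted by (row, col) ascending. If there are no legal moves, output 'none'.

(0,0): no bracket -> illegal
(0,2): flips 1 -> legal
(0,3): no bracket -> illegal
(0,4): no bracket -> illegal
(1,0): flips 1 -> legal
(1,2): flips 1 -> legal
(1,4): flips 1 -> legal
(2,0): flips 3 -> legal
(3,0): no bracket -> illegal
(3,1): no bracket -> illegal
(3,4): flips 1 -> legal
(3,5): no bracket -> illegal
(4,2): flips 1 -> legal
(4,3): no bracket -> illegal
(4,5): no bracket -> illegal
(5,3): no bracket -> illegal
(5,4): no bracket -> illegal
(5,5): no bracket -> illegal

Answer: (0,2) (1,0) (1,2) (1,4) (2,0) (3,4) (4,2)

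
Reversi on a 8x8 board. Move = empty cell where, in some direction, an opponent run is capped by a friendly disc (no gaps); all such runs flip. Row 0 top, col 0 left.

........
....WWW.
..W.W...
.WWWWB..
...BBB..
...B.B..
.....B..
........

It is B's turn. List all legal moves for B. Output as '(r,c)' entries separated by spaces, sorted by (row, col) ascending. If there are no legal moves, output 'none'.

Answer: (0,4) (1,1) (1,3) (2,1) (2,3) (2,5) (3,0)

Derivation:
(0,3): no bracket -> illegal
(0,4): flips 3 -> legal
(0,5): no bracket -> illegal
(0,6): no bracket -> illegal
(0,7): no bracket -> illegal
(1,1): flips 2 -> legal
(1,2): no bracket -> illegal
(1,3): flips 1 -> legal
(1,7): no bracket -> illegal
(2,0): no bracket -> illegal
(2,1): flips 1 -> legal
(2,3): flips 2 -> legal
(2,5): flips 1 -> legal
(2,6): no bracket -> illegal
(2,7): no bracket -> illegal
(3,0): flips 4 -> legal
(4,0): no bracket -> illegal
(4,1): no bracket -> illegal
(4,2): no bracket -> illegal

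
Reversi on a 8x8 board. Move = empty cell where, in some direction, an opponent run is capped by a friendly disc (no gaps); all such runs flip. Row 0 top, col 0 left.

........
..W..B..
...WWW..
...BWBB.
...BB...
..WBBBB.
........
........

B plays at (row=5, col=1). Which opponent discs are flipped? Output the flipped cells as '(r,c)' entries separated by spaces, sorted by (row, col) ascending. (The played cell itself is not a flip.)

Answer: (5,2)

Derivation:
Dir NW: first cell '.' (not opp) -> no flip
Dir N: first cell '.' (not opp) -> no flip
Dir NE: first cell '.' (not opp) -> no flip
Dir W: first cell '.' (not opp) -> no flip
Dir E: opp run (5,2) capped by B -> flip
Dir SW: first cell '.' (not opp) -> no flip
Dir S: first cell '.' (not opp) -> no flip
Dir SE: first cell '.' (not opp) -> no flip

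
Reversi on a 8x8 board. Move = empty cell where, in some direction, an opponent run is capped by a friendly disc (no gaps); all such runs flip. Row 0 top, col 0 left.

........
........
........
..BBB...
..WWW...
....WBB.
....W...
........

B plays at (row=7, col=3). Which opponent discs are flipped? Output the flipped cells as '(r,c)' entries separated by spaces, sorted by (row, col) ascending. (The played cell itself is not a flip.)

Dir NW: first cell '.' (not opp) -> no flip
Dir N: first cell '.' (not opp) -> no flip
Dir NE: opp run (6,4) capped by B -> flip
Dir W: first cell '.' (not opp) -> no flip
Dir E: first cell '.' (not opp) -> no flip
Dir SW: edge -> no flip
Dir S: edge -> no flip
Dir SE: edge -> no flip

Answer: (6,4)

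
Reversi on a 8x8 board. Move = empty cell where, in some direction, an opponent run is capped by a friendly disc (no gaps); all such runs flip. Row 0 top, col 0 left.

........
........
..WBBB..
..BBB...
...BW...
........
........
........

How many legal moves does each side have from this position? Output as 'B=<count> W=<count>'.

-- B to move --
(1,1): flips 1 -> legal
(1,2): flips 1 -> legal
(1,3): no bracket -> illegal
(2,1): flips 1 -> legal
(3,1): no bracket -> illegal
(3,5): no bracket -> illegal
(4,5): flips 1 -> legal
(5,3): no bracket -> illegal
(5,4): flips 1 -> legal
(5,5): flips 1 -> legal
B mobility = 6
-- W to move --
(1,2): no bracket -> illegal
(1,3): no bracket -> illegal
(1,4): flips 2 -> legal
(1,5): no bracket -> illegal
(1,6): no bracket -> illegal
(2,1): no bracket -> illegal
(2,6): flips 3 -> legal
(3,1): no bracket -> illegal
(3,5): no bracket -> illegal
(3,6): no bracket -> illegal
(4,1): no bracket -> illegal
(4,2): flips 2 -> legal
(4,5): no bracket -> illegal
(5,2): no bracket -> illegal
(5,3): no bracket -> illegal
(5,4): no bracket -> illegal
W mobility = 3

Answer: B=6 W=3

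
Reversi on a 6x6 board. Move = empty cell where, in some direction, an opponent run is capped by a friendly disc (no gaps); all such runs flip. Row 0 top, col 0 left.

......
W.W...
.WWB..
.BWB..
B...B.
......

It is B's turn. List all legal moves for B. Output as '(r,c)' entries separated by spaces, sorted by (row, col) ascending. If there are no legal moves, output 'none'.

Answer: (0,1) (1,1) (1,3) (2,0) (4,1)

Derivation:
(0,0): no bracket -> illegal
(0,1): flips 1 -> legal
(0,2): no bracket -> illegal
(0,3): no bracket -> illegal
(1,1): flips 2 -> legal
(1,3): flips 1 -> legal
(2,0): flips 2 -> legal
(3,0): no bracket -> illegal
(4,1): flips 1 -> legal
(4,2): no bracket -> illegal
(4,3): no bracket -> illegal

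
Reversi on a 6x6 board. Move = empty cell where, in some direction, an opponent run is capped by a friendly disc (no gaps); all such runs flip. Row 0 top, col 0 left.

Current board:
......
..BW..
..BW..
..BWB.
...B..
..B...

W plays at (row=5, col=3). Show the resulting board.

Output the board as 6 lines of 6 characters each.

Place W at (5,3); scan 8 dirs for brackets.
Dir NW: first cell '.' (not opp) -> no flip
Dir N: opp run (4,3) capped by W -> flip
Dir NE: first cell '.' (not opp) -> no flip
Dir W: opp run (5,2), next='.' -> no flip
Dir E: first cell '.' (not opp) -> no flip
Dir SW: edge -> no flip
Dir S: edge -> no flip
Dir SE: edge -> no flip
All flips: (4,3)

Answer: ......
..BW..
..BW..
..BWB.
...W..
..BW..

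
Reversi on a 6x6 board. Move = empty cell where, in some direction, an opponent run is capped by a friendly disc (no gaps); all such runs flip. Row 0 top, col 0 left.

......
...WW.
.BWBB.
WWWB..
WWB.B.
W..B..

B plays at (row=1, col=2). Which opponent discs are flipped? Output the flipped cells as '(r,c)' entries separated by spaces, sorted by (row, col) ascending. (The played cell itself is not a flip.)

Dir NW: first cell '.' (not opp) -> no flip
Dir N: first cell '.' (not opp) -> no flip
Dir NE: first cell '.' (not opp) -> no flip
Dir W: first cell '.' (not opp) -> no flip
Dir E: opp run (1,3) (1,4), next='.' -> no flip
Dir SW: first cell 'B' (not opp) -> no flip
Dir S: opp run (2,2) (3,2) capped by B -> flip
Dir SE: first cell 'B' (not opp) -> no flip

Answer: (2,2) (3,2)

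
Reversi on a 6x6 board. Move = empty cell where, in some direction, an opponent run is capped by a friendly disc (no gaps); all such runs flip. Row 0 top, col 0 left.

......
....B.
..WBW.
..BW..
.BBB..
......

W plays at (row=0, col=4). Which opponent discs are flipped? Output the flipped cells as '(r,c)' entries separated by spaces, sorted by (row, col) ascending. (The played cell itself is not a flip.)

Dir NW: edge -> no flip
Dir N: edge -> no flip
Dir NE: edge -> no flip
Dir W: first cell '.' (not opp) -> no flip
Dir E: first cell '.' (not opp) -> no flip
Dir SW: first cell '.' (not opp) -> no flip
Dir S: opp run (1,4) capped by W -> flip
Dir SE: first cell '.' (not opp) -> no flip

Answer: (1,4)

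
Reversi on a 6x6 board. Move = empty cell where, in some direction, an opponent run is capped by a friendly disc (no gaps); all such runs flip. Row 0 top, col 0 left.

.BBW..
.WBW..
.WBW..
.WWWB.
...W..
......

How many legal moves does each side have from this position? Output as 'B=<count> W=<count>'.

Answer: B=12 W=4

Derivation:
-- B to move --
(0,0): flips 1 -> legal
(0,4): flips 2 -> legal
(1,0): flips 1 -> legal
(1,4): flips 1 -> legal
(2,0): flips 2 -> legal
(2,4): flips 2 -> legal
(3,0): flips 4 -> legal
(4,0): flips 1 -> legal
(4,1): flips 3 -> legal
(4,2): flips 1 -> legal
(4,4): flips 1 -> legal
(5,2): flips 1 -> legal
(5,3): no bracket -> illegal
(5,4): no bracket -> illegal
B mobility = 12
-- W to move --
(0,0): flips 2 -> legal
(1,0): no bracket -> illegal
(2,4): no bracket -> illegal
(2,5): flips 1 -> legal
(3,5): flips 1 -> legal
(4,4): no bracket -> illegal
(4,5): flips 1 -> legal
W mobility = 4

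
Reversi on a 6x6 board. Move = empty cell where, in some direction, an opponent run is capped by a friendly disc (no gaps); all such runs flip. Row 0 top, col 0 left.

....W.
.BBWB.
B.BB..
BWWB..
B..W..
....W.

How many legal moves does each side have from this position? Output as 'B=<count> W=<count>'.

-- B to move --
(0,2): no bracket -> illegal
(0,3): flips 1 -> legal
(0,5): no bracket -> illegal
(1,5): no bracket -> illegal
(2,1): no bracket -> illegal
(2,4): no bracket -> illegal
(3,4): no bracket -> illegal
(4,1): flips 1 -> legal
(4,2): flips 2 -> legal
(4,4): no bracket -> illegal
(4,5): no bracket -> illegal
(5,2): no bracket -> illegal
(5,3): flips 1 -> legal
(5,5): no bracket -> illegal
B mobility = 4
-- W to move --
(0,0): no bracket -> illegal
(0,1): no bracket -> illegal
(0,2): flips 2 -> legal
(0,3): no bracket -> illegal
(0,5): flips 2 -> legal
(1,0): flips 2 -> legal
(1,5): flips 1 -> legal
(2,1): no bracket -> illegal
(2,4): flips 1 -> legal
(2,5): no bracket -> illegal
(3,4): flips 1 -> legal
(4,1): no bracket -> illegal
(4,2): no bracket -> illegal
(4,4): no bracket -> illegal
(5,0): no bracket -> illegal
(5,1): no bracket -> illegal
W mobility = 6

Answer: B=4 W=6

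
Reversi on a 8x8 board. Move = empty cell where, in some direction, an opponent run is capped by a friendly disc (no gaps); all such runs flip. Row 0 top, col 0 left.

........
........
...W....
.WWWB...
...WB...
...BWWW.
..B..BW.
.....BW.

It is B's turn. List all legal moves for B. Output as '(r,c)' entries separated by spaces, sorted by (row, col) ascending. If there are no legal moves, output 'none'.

(1,2): flips 1 -> legal
(1,3): flips 3 -> legal
(1,4): no bracket -> illegal
(2,0): no bracket -> illegal
(2,1): flips 3 -> legal
(2,2): flips 1 -> legal
(2,4): no bracket -> illegal
(3,0): flips 3 -> legal
(4,0): no bracket -> illegal
(4,1): no bracket -> illegal
(4,2): flips 1 -> legal
(4,5): flips 1 -> legal
(4,6): no bracket -> illegal
(4,7): flips 1 -> legal
(5,2): flips 1 -> legal
(5,7): flips 4 -> legal
(6,3): no bracket -> illegal
(6,4): flips 1 -> legal
(6,7): flips 1 -> legal
(7,7): flips 3 -> legal

Answer: (1,2) (1,3) (2,1) (2,2) (3,0) (4,2) (4,5) (4,7) (5,2) (5,7) (6,4) (6,7) (7,7)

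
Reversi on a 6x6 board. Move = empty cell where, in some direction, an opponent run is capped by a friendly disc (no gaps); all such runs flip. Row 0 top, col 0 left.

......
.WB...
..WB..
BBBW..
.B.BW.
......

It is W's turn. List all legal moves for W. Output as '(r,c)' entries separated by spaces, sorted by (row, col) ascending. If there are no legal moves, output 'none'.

(0,1): no bracket -> illegal
(0,2): flips 1 -> legal
(0,3): no bracket -> illegal
(1,3): flips 2 -> legal
(1,4): no bracket -> illegal
(2,0): no bracket -> illegal
(2,1): no bracket -> illegal
(2,4): flips 1 -> legal
(3,4): no bracket -> illegal
(4,0): flips 1 -> legal
(4,2): flips 2 -> legal
(5,0): no bracket -> illegal
(5,1): no bracket -> illegal
(5,2): no bracket -> illegal
(5,3): flips 1 -> legal
(5,4): no bracket -> illegal

Answer: (0,2) (1,3) (2,4) (4,0) (4,2) (5,3)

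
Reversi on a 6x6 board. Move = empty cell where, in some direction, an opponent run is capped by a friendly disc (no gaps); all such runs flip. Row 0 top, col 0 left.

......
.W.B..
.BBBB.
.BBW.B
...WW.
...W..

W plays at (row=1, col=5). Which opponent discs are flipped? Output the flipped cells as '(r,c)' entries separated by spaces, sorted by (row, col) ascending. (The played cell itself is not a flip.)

Answer: (2,4)

Derivation:
Dir NW: first cell '.' (not opp) -> no flip
Dir N: first cell '.' (not opp) -> no flip
Dir NE: edge -> no flip
Dir W: first cell '.' (not opp) -> no flip
Dir E: edge -> no flip
Dir SW: opp run (2,4) capped by W -> flip
Dir S: first cell '.' (not opp) -> no flip
Dir SE: edge -> no flip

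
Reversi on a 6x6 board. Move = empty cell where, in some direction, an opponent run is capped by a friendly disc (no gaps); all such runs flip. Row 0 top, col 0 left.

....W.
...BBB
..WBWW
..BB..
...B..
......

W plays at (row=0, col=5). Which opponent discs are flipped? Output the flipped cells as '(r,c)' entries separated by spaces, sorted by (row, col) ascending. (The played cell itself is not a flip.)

Dir NW: edge -> no flip
Dir N: edge -> no flip
Dir NE: edge -> no flip
Dir W: first cell 'W' (not opp) -> no flip
Dir E: edge -> no flip
Dir SW: opp run (1,4) (2,3) (3,2), next='.' -> no flip
Dir S: opp run (1,5) capped by W -> flip
Dir SE: edge -> no flip

Answer: (1,5)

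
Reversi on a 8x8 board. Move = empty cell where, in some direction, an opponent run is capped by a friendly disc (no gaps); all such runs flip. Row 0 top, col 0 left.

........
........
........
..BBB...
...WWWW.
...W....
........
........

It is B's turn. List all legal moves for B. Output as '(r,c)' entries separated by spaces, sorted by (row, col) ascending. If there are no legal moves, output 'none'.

(3,5): no bracket -> illegal
(3,6): no bracket -> illegal
(3,7): no bracket -> illegal
(4,2): no bracket -> illegal
(4,7): no bracket -> illegal
(5,2): flips 1 -> legal
(5,4): flips 2 -> legal
(5,5): flips 1 -> legal
(5,6): flips 1 -> legal
(5,7): no bracket -> illegal
(6,2): no bracket -> illegal
(6,3): flips 2 -> legal
(6,4): no bracket -> illegal

Answer: (5,2) (5,4) (5,5) (5,6) (6,3)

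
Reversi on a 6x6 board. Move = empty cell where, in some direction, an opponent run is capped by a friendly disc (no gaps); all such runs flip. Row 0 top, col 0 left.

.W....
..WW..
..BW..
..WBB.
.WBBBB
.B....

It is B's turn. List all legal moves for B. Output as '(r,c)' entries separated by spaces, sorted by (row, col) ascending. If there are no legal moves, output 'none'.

Answer: (0,2) (0,3) (0,4) (2,1) (2,4) (3,1) (4,0)

Derivation:
(0,0): no bracket -> illegal
(0,2): flips 1 -> legal
(0,3): flips 2 -> legal
(0,4): flips 1 -> legal
(1,0): no bracket -> illegal
(1,1): no bracket -> illegal
(1,4): no bracket -> illegal
(2,1): flips 1 -> legal
(2,4): flips 1 -> legal
(3,0): no bracket -> illegal
(3,1): flips 2 -> legal
(4,0): flips 1 -> legal
(5,0): no bracket -> illegal
(5,2): no bracket -> illegal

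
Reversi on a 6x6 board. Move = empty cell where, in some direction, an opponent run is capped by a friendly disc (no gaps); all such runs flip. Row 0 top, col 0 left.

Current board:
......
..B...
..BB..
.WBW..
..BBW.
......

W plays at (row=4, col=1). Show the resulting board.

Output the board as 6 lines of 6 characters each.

Answer: ......
..B...
..BB..
.WBW..
.WWWW.
......

Derivation:
Place W at (4,1); scan 8 dirs for brackets.
Dir NW: first cell '.' (not opp) -> no flip
Dir N: first cell 'W' (not opp) -> no flip
Dir NE: opp run (3,2) (2,3), next='.' -> no flip
Dir W: first cell '.' (not opp) -> no flip
Dir E: opp run (4,2) (4,3) capped by W -> flip
Dir SW: first cell '.' (not opp) -> no flip
Dir S: first cell '.' (not opp) -> no flip
Dir SE: first cell '.' (not opp) -> no flip
All flips: (4,2) (4,3)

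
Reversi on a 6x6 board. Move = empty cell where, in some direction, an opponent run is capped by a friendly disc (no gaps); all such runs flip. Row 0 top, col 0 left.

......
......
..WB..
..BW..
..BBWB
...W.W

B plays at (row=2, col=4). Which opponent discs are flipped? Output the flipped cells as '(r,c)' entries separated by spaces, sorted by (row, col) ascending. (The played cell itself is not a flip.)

Dir NW: first cell '.' (not opp) -> no flip
Dir N: first cell '.' (not opp) -> no flip
Dir NE: first cell '.' (not opp) -> no flip
Dir W: first cell 'B' (not opp) -> no flip
Dir E: first cell '.' (not opp) -> no flip
Dir SW: opp run (3,3) capped by B -> flip
Dir S: first cell '.' (not opp) -> no flip
Dir SE: first cell '.' (not opp) -> no flip

Answer: (3,3)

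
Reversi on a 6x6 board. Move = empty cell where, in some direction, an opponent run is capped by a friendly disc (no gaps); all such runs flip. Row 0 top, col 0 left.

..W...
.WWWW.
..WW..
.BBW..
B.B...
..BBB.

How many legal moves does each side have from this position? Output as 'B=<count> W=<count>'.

Answer: B=4 W=3

Derivation:
-- B to move --
(0,0): no bracket -> illegal
(0,1): no bracket -> illegal
(0,3): no bracket -> illegal
(0,4): flips 2 -> legal
(0,5): flips 2 -> legal
(1,0): no bracket -> illegal
(1,5): no bracket -> illegal
(2,0): no bracket -> illegal
(2,1): no bracket -> illegal
(2,4): flips 1 -> legal
(2,5): no bracket -> illegal
(3,4): flips 1 -> legal
(4,3): no bracket -> illegal
(4,4): no bracket -> illegal
B mobility = 4
-- W to move --
(2,0): no bracket -> illegal
(2,1): no bracket -> illegal
(3,0): flips 2 -> legal
(4,1): flips 1 -> legal
(4,3): no bracket -> illegal
(4,4): no bracket -> illegal
(4,5): no bracket -> illegal
(5,0): no bracket -> illegal
(5,1): flips 1 -> legal
(5,5): no bracket -> illegal
W mobility = 3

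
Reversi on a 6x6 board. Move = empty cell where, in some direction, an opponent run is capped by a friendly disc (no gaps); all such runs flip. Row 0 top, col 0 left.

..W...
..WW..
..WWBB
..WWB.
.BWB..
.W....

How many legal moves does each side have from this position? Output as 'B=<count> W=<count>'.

-- B to move --
(0,1): flips 2 -> legal
(0,3): flips 3 -> legal
(0,4): no bracket -> illegal
(1,1): no bracket -> illegal
(1,4): flips 2 -> legal
(2,1): flips 3 -> legal
(3,1): flips 2 -> legal
(4,0): no bracket -> illegal
(4,4): no bracket -> illegal
(5,0): no bracket -> illegal
(5,2): no bracket -> illegal
(5,3): no bracket -> illegal
B mobility = 5
-- W to move --
(1,4): no bracket -> illegal
(1,5): flips 1 -> legal
(3,0): no bracket -> illegal
(3,1): flips 1 -> legal
(3,5): flips 2 -> legal
(4,0): flips 1 -> legal
(4,4): flips 1 -> legal
(4,5): flips 1 -> legal
(5,0): flips 1 -> legal
(5,2): no bracket -> illegal
(5,3): flips 1 -> legal
(5,4): flips 1 -> legal
W mobility = 9

Answer: B=5 W=9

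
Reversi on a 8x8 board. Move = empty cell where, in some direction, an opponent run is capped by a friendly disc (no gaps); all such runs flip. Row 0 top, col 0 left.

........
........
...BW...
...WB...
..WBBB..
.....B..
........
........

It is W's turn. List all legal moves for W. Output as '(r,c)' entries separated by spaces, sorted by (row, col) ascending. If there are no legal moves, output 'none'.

(1,2): no bracket -> illegal
(1,3): flips 1 -> legal
(1,4): no bracket -> illegal
(2,2): flips 1 -> legal
(2,5): no bracket -> illegal
(3,2): no bracket -> illegal
(3,5): flips 1 -> legal
(3,6): no bracket -> illegal
(4,6): flips 3 -> legal
(5,2): no bracket -> illegal
(5,3): flips 1 -> legal
(5,4): flips 2 -> legal
(5,6): no bracket -> illegal
(6,4): no bracket -> illegal
(6,5): no bracket -> illegal
(6,6): flips 2 -> legal

Answer: (1,3) (2,2) (3,5) (4,6) (5,3) (5,4) (6,6)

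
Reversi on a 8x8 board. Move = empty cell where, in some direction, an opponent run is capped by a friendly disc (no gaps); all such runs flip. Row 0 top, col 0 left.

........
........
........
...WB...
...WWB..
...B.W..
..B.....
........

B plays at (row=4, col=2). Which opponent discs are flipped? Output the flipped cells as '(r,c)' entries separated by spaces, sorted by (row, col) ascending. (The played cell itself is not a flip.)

Answer: (4,3) (4,4)

Derivation:
Dir NW: first cell '.' (not opp) -> no flip
Dir N: first cell '.' (not opp) -> no flip
Dir NE: opp run (3,3), next='.' -> no flip
Dir W: first cell '.' (not opp) -> no flip
Dir E: opp run (4,3) (4,4) capped by B -> flip
Dir SW: first cell '.' (not opp) -> no flip
Dir S: first cell '.' (not opp) -> no flip
Dir SE: first cell 'B' (not opp) -> no flip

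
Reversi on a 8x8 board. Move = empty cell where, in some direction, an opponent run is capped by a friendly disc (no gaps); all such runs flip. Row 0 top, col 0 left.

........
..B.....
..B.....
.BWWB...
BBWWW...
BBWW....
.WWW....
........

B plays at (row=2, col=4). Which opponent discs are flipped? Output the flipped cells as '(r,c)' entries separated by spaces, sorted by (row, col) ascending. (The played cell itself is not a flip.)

Dir NW: first cell '.' (not opp) -> no flip
Dir N: first cell '.' (not opp) -> no flip
Dir NE: first cell '.' (not opp) -> no flip
Dir W: first cell '.' (not opp) -> no flip
Dir E: first cell '.' (not opp) -> no flip
Dir SW: opp run (3,3) (4,2) capped by B -> flip
Dir S: first cell 'B' (not opp) -> no flip
Dir SE: first cell '.' (not opp) -> no flip

Answer: (3,3) (4,2)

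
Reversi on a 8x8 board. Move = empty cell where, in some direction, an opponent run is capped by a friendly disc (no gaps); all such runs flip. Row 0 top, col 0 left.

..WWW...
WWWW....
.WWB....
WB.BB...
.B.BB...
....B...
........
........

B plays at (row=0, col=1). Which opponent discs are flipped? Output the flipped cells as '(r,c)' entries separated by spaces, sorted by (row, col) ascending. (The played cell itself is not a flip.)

Dir NW: edge -> no flip
Dir N: edge -> no flip
Dir NE: edge -> no flip
Dir W: first cell '.' (not opp) -> no flip
Dir E: opp run (0,2) (0,3) (0,4), next='.' -> no flip
Dir SW: opp run (1,0), next=edge -> no flip
Dir S: opp run (1,1) (2,1) capped by B -> flip
Dir SE: opp run (1,2) capped by B -> flip

Answer: (1,1) (1,2) (2,1)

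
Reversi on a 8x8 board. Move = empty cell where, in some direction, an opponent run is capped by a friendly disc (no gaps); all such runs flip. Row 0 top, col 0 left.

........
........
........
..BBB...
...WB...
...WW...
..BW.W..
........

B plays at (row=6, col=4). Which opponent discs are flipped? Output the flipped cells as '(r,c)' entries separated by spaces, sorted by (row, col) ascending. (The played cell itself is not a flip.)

Dir NW: opp run (5,3), next='.' -> no flip
Dir N: opp run (5,4) capped by B -> flip
Dir NE: first cell '.' (not opp) -> no flip
Dir W: opp run (6,3) capped by B -> flip
Dir E: opp run (6,5), next='.' -> no flip
Dir SW: first cell '.' (not opp) -> no flip
Dir S: first cell '.' (not opp) -> no flip
Dir SE: first cell '.' (not opp) -> no flip

Answer: (5,4) (6,3)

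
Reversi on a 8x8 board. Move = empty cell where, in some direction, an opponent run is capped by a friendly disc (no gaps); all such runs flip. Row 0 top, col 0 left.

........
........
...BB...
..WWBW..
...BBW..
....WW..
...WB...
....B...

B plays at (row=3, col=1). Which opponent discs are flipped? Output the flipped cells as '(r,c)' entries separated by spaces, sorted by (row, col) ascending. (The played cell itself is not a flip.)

Dir NW: first cell '.' (not opp) -> no flip
Dir N: first cell '.' (not opp) -> no flip
Dir NE: first cell '.' (not opp) -> no flip
Dir W: first cell '.' (not opp) -> no flip
Dir E: opp run (3,2) (3,3) capped by B -> flip
Dir SW: first cell '.' (not opp) -> no flip
Dir S: first cell '.' (not opp) -> no flip
Dir SE: first cell '.' (not opp) -> no flip

Answer: (3,2) (3,3)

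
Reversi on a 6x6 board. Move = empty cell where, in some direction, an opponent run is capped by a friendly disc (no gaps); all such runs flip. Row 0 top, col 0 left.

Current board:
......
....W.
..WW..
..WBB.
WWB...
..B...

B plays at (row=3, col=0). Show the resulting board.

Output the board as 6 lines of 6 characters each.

Answer: ......
....W.
..WW..
B.WBB.
WBB...
..B...

Derivation:
Place B at (3,0); scan 8 dirs for brackets.
Dir NW: edge -> no flip
Dir N: first cell '.' (not opp) -> no flip
Dir NE: first cell '.' (not opp) -> no flip
Dir W: edge -> no flip
Dir E: first cell '.' (not opp) -> no flip
Dir SW: edge -> no flip
Dir S: opp run (4,0), next='.' -> no flip
Dir SE: opp run (4,1) capped by B -> flip
All flips: (4,1)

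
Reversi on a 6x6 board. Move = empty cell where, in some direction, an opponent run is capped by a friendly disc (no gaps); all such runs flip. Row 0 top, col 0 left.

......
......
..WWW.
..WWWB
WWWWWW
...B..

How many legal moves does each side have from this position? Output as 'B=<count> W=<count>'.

Answer: B=3 W=1

Derivation:
-- B to move --
(1,1): no bracket -> illegal
(1,2): no bracket -> illegal
(1,3): flips 4 -> legal
(1,4): no bracket -> illegal
(1,5): no bracket -> illegal
(2,1): no bracket -> illegal
(2,5): no bracket -> illegal
(3,0): no bracket -> illegal
(3,1): flips 4 -> legal
(5,0): no bracket -> illegal
(5,1): no bracket -> illegal
(5,2): no bracket -> illegal
(5,4): no bracket -> illegal
(5,5): flips 1 -> legal
B mobility = 3
-- W to move --
(2,5): flips 1 -> legal
(5,2): no bracket -> illegal
(5,4): no bracket -> illegal
W mobility = 1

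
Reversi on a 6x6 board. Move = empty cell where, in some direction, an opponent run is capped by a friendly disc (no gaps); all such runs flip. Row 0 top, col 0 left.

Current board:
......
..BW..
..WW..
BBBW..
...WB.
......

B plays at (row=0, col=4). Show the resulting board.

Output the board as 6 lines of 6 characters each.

Answer: ....B.
..BB..
..BW..
BBBW..
...WB.
......

Derivation:
Place B at (0,4); scan 8 dirs for brackets.
Dir NW: edge -> no flip
Dir N: edge -> no flip
Dir NE: edge -> no flip
Dir W: first cell '.' (not opp) -> no flip
Dir E: first cell '.' (not opp) -> no flip
Dir SW: opp run (1,3) (2,2) capped by B -> flip
Dir S: first cell '.' (not opp) -> no flip
Dir SE: first cell '.' (not opp) -> no flip
All flips: (1,3) (2,2)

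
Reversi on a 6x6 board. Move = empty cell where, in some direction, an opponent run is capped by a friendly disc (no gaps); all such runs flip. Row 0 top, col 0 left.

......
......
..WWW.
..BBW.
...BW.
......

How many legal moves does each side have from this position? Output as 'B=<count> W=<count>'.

Answer: B=9 W=5

Derivation:
-- B to move --
(1,1): flips 1 -> legal
(1,2): flips 1 -> legal
(1,3): flips 1 -> legal
(1,4): flips 1 -> legal
(1,5): flips 1 -> legal
(2,1): no bracket -> illegal
(2,5): flips 1 -> legal
(3,1): no bracket -> illegal
(3,5): flips 1 -> legal
(4,5): flips 1 -> legal
(5,3): no bracket -> illegal
(5,4): no bracket -> illegal
(5,5): flips 1 -> legal
B mobility = 9
-- W to move --
(2,1): no bracket -> illegal
(3,1): flips 2 -> legal
(4,1): flips 1 -> legal
(4,2): flips 3 -> legal
(5,2): flips 1 -> legal
(5,3): flips 2 -> legal
(5,4): no bracket -> illegal
W mobility = 5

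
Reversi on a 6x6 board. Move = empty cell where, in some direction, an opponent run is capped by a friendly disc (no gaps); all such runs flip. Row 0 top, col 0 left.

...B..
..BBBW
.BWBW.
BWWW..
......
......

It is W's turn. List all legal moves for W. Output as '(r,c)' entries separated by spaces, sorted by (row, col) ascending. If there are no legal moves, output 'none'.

Answer: (0,2) (0,4) (0,5) (1,0) (1,1) (2,0)

Derivation:
(0,1): no bracket -> illegal
(0,2): flips 2 -> legal
(0,4): flips 2 -> legal
(0,5): flips 2 -> legal
(1,0): flips 1 -> legal
(1,1): flips 4 -> legal
(2,0): flips 1 -> legal
(2,5): no bracket -> illegal
(3,4): no bracket -> illegal
(4,0): no bracket -> illegal
(4,1): no bracket -> illegal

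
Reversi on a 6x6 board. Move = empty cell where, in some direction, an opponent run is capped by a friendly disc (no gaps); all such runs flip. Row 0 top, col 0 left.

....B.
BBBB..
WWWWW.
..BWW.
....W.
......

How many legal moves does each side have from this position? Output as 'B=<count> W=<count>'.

-- B to move --
(1,4): flips 1 -> legal
(1,5): no bracket -> illegal
(2,5): no bracket -> illegal
(3,0): flips 2 -> legal
(3,1): flips 2 -> legal
(3,5): flips 3 -> legal
(4,2): no bracket -> illegal
(4,3): flips 2 -> legal
(4,5): flips 2 -> legal
(5,3): no bracket -> illegal
(5,4): no bracket -> illegal
(5,5): flips 3 -> legal
B mobility = 7
-- W to move --
(0,0): flips 2 -> legal
(0,1): flips 2 -> legal
(0,2): flips 3 -> legal
(0,3): flips 2 -> legal
(0,5): no bracket -> illegal
(1,4): no bracket -> illegal
(1,5): no bracket -> illegal
(3,1): flips 1 -> legal
(4,1): flips 1 -> legal
(4,2): flips 1 -> legal
(4,3): flips 1 -> legal
W mobility = 8

Answer: B=7 W=8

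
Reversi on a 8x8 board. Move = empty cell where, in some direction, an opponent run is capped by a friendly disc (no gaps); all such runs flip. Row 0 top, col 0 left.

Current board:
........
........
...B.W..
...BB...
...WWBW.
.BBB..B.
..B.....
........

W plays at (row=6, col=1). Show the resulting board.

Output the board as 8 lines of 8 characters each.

Answer: ........
........
...B.W..
...BB...
...WWBW.
.BWB..B.
.WB.....
........

Derivation:
Place W at (6,1); scan 8 dirs for brackets.
Dir NW: first cell '.' (not opp) -> no flip
Dir N: opp run (5,1), next='.' -> no flip
Dir NE: opp run (5,2) capped by W -> flip
Dir W: first cell '.' (not opp) -> no flip
Dir E: opp run (6,2), next='.' -> no flip
Dir SW: first cell '.' (not opp) -> no flip
Dir S: first cell '.' (not opp) -> no flip
Dir SE: first cell '.' (not opp) -> no flip
All flips: (5,2)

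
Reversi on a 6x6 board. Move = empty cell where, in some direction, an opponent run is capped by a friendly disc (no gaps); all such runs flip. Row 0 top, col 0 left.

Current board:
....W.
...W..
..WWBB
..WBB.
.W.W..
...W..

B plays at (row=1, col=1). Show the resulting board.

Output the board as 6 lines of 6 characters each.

Place B at (1,1); scan 8 dirs for brackets.
Dir NW: first cell '.' (not opp) -> no flip
Dir N: first cell '.' (not opp) -> no flip
Dir NE: first cell '.' (not opp) -> no flip
Dir W: first cell '.' (not opp) -> no flip
Dir E: first cell '.' (not opp) -> no flip
Dir SW: first cell '.' (not opp) -> no flip
Dir S: first cell '.' (not opp) -> no flip
Dir SE: opp run (2,2) capped by B -> flip
All flips: (2,2)

Answer: ....W.
.B.W..
..BWBB
..WBB.
.W.W..
...W..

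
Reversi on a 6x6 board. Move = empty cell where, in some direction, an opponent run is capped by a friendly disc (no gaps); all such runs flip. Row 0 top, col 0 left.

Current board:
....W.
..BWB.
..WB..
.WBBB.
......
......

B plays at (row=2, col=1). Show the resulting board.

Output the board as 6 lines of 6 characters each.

Place B at (2,1); scan 8 dirs for brackets.
Dir NW: first cell '.' (not opp) -> no flip
Dir N: first cell '.' (not opp) -> no flip
Dir NE: first cell 'B' (not opp) -> no flip
Dir W: first cell '.' (not opp) -> no flip
Dir E: opp run (2,2) capped by B -> flip
Dir SW: first cell '.' (not opp) -> no flip
Dir S: opp run (3,1), next='.' -> no flip
Dir SE: first cell 'B' (not opp) -> no flip
All flips: (2,2)

Answer: ....W.
..BWB.
.BBB..
.WBBB.
......
......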